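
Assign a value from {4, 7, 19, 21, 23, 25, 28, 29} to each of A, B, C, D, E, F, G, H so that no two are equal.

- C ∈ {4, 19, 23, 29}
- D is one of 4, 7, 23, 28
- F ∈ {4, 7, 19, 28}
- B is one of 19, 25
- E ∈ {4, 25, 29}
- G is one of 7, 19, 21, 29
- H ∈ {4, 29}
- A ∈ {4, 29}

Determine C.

The 8 variables together cover exactly {4, 7, 19, 21, 23, 25, 28, 29} — 8 values for 8 variables — and 21 appears only in G's list, so G = 21.
The 2 variables A and H are confined to {4, 29}, which locks those values in; drop them from C, D, E, F.
E has just one choice, so E = 25. So B can't be 25.
B must be 19 (only option left). So C, F can't be 19.
So C = 23.

23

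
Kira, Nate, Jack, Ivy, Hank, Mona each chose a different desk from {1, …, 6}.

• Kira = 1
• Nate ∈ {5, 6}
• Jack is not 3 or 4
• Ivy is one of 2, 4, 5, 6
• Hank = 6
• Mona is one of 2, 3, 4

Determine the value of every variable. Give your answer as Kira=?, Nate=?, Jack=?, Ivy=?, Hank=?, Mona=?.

Kira has just one choice, so Kira = 1. Eliminate 1 elsewhere: Jack.
Hank's domain is down to {6}, so Hank = 6. Eliminate 6 elsewhere: Nate, Jack, Ivy.
Nate has just one choice, so Nate = 5. Remove 5 from Jack, Ivy.
That leaves Jack = 2. Remove 2 from Ivy, Mona.
Ivy has just one choice, so Ivy = 4. Remove 4 from Mona.
Mona must be 3 (only option left).

Kira=1, Nate=5, Jack=2, Ivy=4, Hank=6, Mona=3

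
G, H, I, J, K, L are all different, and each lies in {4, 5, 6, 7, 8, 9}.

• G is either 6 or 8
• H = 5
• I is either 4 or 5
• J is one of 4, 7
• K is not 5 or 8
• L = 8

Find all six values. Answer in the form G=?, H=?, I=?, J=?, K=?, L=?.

H's domain is down to {5}, so H = 5. So I can't be 5.
I must be 4 (only option left). Remove 4 from J, K.
J must be 7 (only option left). So K can't be 7.
L must be 8 (only option left). Remove 8 from G.
G must be 6 (only option left). So K can't be 6.
K's domain is down to {9}, so K = 9.

G=6, H=5, I=4, J=7, K=9, L=8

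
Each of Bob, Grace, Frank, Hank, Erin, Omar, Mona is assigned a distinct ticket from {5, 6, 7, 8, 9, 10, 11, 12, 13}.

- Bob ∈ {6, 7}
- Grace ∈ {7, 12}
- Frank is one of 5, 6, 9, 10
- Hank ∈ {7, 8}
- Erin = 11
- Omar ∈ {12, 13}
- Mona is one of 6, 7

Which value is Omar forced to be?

Erin's domain is down to {11}, so Erin = 11.
The 2 variables Bob and Mona are confined to {6, 7}, which locks those values in; drop them from Grace, Frank, Hank.
That leaves Grace = 12. Remove 12 from Omar.
So Omar = 13.

13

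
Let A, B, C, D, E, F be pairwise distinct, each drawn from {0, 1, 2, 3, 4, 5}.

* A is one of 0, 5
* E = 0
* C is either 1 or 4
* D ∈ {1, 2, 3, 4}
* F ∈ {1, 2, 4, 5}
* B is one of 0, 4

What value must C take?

1

E's domain is down to {0}, so E = 0. Remove 0 from A, B.
A has just one choice, so A = 5. Strike 5 from F.
B has just one choice, so B = 4. Eliminate 4 elsewhere: C, D, F.
So C = 1.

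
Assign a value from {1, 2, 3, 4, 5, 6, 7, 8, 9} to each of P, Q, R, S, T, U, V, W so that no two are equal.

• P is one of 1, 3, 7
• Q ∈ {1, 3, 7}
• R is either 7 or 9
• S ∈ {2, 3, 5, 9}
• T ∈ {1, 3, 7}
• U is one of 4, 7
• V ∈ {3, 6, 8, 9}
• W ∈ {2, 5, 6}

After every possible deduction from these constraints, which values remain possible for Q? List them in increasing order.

1, 3, 7

The 3 variables P, Q, T are confined to {1, 3, 7}, which locks those values in; drop them from R, S, U, V.
That leaves R = 9. Strike 9 from S, V.
That leaves U = 4.
No further eliminations apply; Q can still be any of 1, 3, 7.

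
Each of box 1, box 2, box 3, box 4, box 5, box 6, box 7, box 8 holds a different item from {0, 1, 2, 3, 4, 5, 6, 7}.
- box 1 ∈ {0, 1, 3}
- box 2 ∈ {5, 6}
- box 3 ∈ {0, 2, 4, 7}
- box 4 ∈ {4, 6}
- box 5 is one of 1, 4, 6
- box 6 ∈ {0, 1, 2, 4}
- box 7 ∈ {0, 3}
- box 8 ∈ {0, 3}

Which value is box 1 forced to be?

Among the 8 variables, 5 fits only box 2 (and all 8 values in {0, 1, 2, 3, 4, 5, 6, 7} must be used), so box 2 = 5.
The 7 still-open variables draw from only 7 values {0, 1, 2, 3, 4, 6, 7}, so each is used; only box 3 can be 7, hence box 3 = 7.
Among the 6 still-open variables, 2 fits only box 6 (and all 6 values in {0, 1, 2, 3, 4, 6} must be used), so box 6 = 2.
box 7 and box 8 share exactly the 2 values {0, 3}; by pigeonhole those values go to them, so strike 0, 3 from box 1.
So box 1 = 1.

1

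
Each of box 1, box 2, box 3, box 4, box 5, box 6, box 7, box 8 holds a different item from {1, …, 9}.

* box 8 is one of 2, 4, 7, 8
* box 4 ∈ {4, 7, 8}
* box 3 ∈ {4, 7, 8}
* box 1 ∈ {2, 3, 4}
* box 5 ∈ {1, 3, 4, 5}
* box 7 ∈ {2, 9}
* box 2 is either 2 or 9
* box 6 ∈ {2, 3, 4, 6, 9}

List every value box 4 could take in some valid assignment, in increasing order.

4, 7, 8

The 2 variables box 2 and box 7 are confined to {2, 9}, which locks those values in; drop them from box 1, box 6, box 8.
box 3, box 4, box 8 share exactly the 3 values {4, 7, 8}; by pigeonhole those values go to them, so strike 4, 7, 8 from box 1, box 5, box 6.
box 1 has just one choice, so box 1 = 3. So box 5, box 6 can't be 3.
box 6 has just one choice, so box 6 = 6.
No further eliminations apply; box 4 can still be any of 4, 7, 8.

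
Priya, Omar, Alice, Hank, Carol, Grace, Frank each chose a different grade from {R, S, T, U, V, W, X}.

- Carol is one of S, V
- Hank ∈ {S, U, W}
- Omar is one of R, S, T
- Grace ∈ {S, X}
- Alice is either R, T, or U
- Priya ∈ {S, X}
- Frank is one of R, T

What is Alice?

Among the 7 variables, V fits only Carol (and all 7 values in {R, S, T, U, V, W, X} must be used), so Carol = V.
Among the 6 still-open variables, W fits only Hank (and all 6 values in {R, S, T, U, W, X} must be used), so Hank = W.
The 5 still-open variables together cover exactly {R, S, T, U, X} — 5 values for 5 variables — and U appears only in Alice's list, so Alice = U.

U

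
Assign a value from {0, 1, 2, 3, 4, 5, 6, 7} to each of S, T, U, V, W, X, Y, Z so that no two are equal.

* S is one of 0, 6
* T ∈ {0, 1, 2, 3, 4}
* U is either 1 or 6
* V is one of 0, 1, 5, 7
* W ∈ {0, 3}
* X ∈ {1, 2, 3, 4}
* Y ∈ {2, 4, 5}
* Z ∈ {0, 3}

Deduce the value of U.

The 8 variables together cover exactly {0, 1, 2, 3, 4, 5, 6, 7} — 8 values for 8 variables — and 7 appears only in V's list, so V = 7.
Among the 7 still-open variables, 5 fits only Y (and all 7 values in {0, 1, 2, 3, 4, 5, 6} must be used), so Y = 5.
W and Z share exactly the 2 values {0, 3}; by pigeonhole those values go to them, so strike 0, 3 from S, T, X.
S has just one choice, so S = 6. Eliminate 6 elsewhere: U.
So U = 1.

1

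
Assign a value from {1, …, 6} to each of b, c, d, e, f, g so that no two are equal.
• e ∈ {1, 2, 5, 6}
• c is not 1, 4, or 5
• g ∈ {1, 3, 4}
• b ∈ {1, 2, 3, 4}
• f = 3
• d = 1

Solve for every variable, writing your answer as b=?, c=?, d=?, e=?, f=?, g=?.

b=2, c=6, d=1, e=5, f=3, g=4

d must be 1 (only option left). So b, e, g can't be 1.
f has just one choice, so f = 3. Strike 3 from b, c, g.
g must be 4 (only option left). Strike 4 from b.
b has just one choice, so b = 2. Remove 2 from c, e.
c must be 6 (only option left). So e can't be 6.
e has just one choice, so e = 5.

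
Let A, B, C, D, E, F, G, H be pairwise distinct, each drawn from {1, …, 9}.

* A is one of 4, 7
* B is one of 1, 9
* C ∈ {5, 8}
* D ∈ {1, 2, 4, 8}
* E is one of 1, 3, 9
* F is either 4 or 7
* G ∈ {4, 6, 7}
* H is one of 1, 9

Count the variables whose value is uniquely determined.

2

A and F share exactly the 2 values {4, 7}; by pigeonhole those values go to them, so strike 4, 7 from D, G.
G's domain is down to {6}, so G = 6.
The 2 variables B and H are confined to {1, 9}, which locks those values in; drop them from D, E.
E has just one choice, so E = 3.
Determined: E=3, G=6. The other variables each still have more than one consistent value. That makes 2.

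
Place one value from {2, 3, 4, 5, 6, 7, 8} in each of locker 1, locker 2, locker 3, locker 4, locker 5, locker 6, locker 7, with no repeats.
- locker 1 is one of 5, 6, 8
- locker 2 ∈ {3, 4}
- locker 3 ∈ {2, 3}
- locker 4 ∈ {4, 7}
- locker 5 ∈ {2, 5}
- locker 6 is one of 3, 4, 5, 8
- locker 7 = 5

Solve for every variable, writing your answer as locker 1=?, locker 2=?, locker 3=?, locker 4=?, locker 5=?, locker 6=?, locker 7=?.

locker 1=6, locker 2=4, locker 3=3, locker 4=7, locker 5=2, locker 6=8, locker 7=5

locker 7 has just one choice, so locker 7 = 5. So locker 1, locker 5, locker 6 can't be 5.
locker 5 has just one choice, so locker 5 = 2. Remove 2 from locker 3.
locker 3 must be 3 (only option left). So locker 2, locker 6 can't be 3.
locker 2 has just one choice, so locker 2 = 4. Eliminate 4 elsewhere: locker 4, locker 6.
locker 4 has just one choice, so locker 4 = 7.
locker 6 has just one choice, so locker 6 = 8. Strike 8 from locker 1.
That leaves locker 1 = 6.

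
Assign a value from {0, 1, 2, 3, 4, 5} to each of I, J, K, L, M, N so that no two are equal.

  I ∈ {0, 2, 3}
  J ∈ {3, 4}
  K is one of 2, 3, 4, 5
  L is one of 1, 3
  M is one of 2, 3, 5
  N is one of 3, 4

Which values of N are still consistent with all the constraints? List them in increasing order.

3, 4

The 6 variables together cover exactly {0, 1, 2, 3, 4, 5} — 6 values for 6 variables — and 0 appears only in I's list, so I = 0.
The 5 still-open variables draw from only 5 values {1, 2, 3, 4, 5}, so each is used; only L can be 1, hence L = 1.
J and N share exactly the 2 values {3, 4}; by pigeonhole those values go to them, so strike 3, 4 from K, M.
No further eliminations apply; N can still be any of 3, 4.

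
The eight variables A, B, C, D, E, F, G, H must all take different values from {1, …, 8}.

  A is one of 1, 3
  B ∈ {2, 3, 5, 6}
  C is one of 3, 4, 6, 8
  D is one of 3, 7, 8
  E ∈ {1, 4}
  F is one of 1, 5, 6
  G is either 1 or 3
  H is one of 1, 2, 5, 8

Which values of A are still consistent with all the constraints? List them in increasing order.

1, 3

Among the 8 variables, 7 fits only D (and all 8 values in {1, 2, 3, 4, 5, 6, 7, 8} must be used), so D = 7.
A and G share exactly the 2 values {1, 3}; by pigeonhole those values go to them, so strike 1, 3 from B, C, E, F, H.
E's domain is down to {4}, so E = 4. Remove 4 from C.
No further eliminations apply; A can still be any of 1, 3.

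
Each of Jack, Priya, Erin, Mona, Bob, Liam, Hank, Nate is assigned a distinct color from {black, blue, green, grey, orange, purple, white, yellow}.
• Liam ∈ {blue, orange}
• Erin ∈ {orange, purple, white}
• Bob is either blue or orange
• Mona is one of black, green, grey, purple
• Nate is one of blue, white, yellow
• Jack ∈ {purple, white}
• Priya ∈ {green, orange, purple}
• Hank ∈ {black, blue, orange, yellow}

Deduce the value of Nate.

yellow

The 8 variables draw from only 8 values {black, blue, green, grey, orange, purple, white, yellow}, so each is used; only Mona can be grey, hence Mona = grey.
Among the 7 still-open variables, black fits only Hank (and all 7 values in {black, blue, green, orange, purple, white, yellow} must be used), so Hank = black.
The 6 still-open variables together cover exactly {blue, green, orange, purple, white, yellow} — 6 values for 6 variables — and green appears only in Priya's list, so Priya = green.
The 5 still-open variables draw from only 5 values {blue, orange, purple, white, yellow}, so each is used; only Nate can be yellow, hence Nate = yellow.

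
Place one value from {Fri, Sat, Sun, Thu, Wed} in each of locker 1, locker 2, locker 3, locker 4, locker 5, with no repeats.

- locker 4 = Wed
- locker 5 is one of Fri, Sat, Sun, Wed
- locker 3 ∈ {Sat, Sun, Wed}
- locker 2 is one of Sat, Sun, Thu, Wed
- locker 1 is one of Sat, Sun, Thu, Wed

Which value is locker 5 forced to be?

locker 4 has just one choice, so locker 4 = Wed. So locker 1, locker 2, locker 3, locker 5 can't be Wed.
The 4 still-open variables together cover exactly {Fri, Sat, Sun, Thu} — 4 values for 4 variables — and Fri appears only in locker 5's list, so locker 5 = Fri.

Fri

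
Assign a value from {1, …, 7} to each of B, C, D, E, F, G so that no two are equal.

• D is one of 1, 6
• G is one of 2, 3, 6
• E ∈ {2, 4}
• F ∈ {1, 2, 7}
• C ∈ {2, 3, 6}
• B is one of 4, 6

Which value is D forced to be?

1

The 6 variables together cover exactly {1, 2, 3, 4, 6, 7} — 6 values for 6 variables — and 7 appears only in F's list, so F = 7.
The 5 still-open variables draw from only 5 values {1, 2, 3, 4, 6}, so each is used; only D can be 1, hence D = 1.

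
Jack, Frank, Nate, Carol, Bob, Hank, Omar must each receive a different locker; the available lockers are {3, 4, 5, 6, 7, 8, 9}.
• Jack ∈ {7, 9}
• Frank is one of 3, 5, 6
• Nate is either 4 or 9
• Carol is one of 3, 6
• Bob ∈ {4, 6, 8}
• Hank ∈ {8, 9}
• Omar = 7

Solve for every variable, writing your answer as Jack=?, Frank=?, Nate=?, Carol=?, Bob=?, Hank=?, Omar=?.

Omar must be 7 (only option left). So Jack can't be 7.
That leaves Jack = 9. Remove 9 from Nate, Hank.
Nate has just one choice, so Nate = 4. Eliminate 4 elsewhere: Bob.
Hank must be 8 (only option left). Remove 8 from Bob.
Bob must be 6 (only option left). Remove 6 from Frank, Carol.
Carol's domain is down to {3}, so Carol = 3. So Frank can't be 3.
Frank must be 5 (only option left).

Jack=9, Frank=5, Nate=4, Carol=3, Bob=6, Hank=8, Omar=7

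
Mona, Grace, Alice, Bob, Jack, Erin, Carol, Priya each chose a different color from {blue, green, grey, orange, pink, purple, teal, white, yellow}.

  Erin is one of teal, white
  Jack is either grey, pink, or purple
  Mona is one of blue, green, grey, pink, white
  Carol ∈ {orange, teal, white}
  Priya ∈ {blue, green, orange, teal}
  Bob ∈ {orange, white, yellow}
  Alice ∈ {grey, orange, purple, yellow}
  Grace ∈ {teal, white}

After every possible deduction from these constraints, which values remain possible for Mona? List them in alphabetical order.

Grace and Erin between them cover only {teal, white} — a naked pair. Remove those values from Mona, Bob, Carol, Priya.
Carol has just one choice, so Carol = orange. Eliminate orange elsewhere: Alice, Bob, Priya.
Bob has just one choice, so Bob = yellow. Eliminate yellow elsewhere: Alice.
No further eliminations apply; Mona can still be any of blue, green, grey, pink.

blue, green, grey, pink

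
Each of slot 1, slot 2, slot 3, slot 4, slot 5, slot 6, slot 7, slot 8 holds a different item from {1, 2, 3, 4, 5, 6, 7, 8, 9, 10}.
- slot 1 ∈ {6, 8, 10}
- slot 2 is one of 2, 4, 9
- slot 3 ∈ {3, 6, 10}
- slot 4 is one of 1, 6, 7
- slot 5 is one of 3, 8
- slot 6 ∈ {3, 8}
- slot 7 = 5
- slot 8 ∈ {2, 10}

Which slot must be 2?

slot 8

slot 7 has just one choice, so slot 7 = 5.
slot 5 and slot 6 share exactly the 2 values {3, 8}; by pigeonhole those values go to them, so strike 3, 8 from slot 1, slot 3.
The 2 variables slot 1 and slot 3 are confined to {6, 10}, which locks those values in; drop them from slot 4, slot 8.
So 2 goes to slot 8.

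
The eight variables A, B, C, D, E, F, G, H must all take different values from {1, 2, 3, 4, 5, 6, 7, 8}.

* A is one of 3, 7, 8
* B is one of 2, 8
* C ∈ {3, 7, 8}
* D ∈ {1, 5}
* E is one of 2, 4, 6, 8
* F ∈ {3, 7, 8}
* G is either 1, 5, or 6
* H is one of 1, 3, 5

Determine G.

6

The 8 variables together cover exactly {1, 2, 3, 4, 5, 6, 7, 8} — 8 values for 8 variables — and 4 appears only in E's list, so E = 4.
The 7 still-open variables together cover exactly {1, 2, 3, 5, 6, 7, 8} — 7 values for 7 variables — and 2 appears only in B's list, so B = 2.
Among the 6 still-open variables, 6 fits only G (and all 6 values in {1, 3, 5, 6, 7, 8} must be used), so G = 6.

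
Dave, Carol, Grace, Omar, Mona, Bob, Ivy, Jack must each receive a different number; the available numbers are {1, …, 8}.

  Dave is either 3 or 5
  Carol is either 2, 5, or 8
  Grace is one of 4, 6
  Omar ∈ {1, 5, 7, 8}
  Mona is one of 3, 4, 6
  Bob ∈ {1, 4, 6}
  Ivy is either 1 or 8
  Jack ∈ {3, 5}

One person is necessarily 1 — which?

Bob

The 8 variables together cover exactly {1, 2, 3, 4, 5, 6, 7, 8} — 8 values for 8 variables — and 2 appears only in Carol's list, so Carol = 2.
The 7 still-open variables draw from only 7 values {1, 3, 4, 5, 6, 7, 8}, so each is used; only Omar can be 7, hence Omar = 7.
The 6 still-open variables draw from only 6 values {1, 3, 4, 5, 6, 8}, so each is used; only Ivy can be 8, hence Ivy = 8.
Among the 5 still-open variables, 1 fits only Bob (and all 5 values in {1, 3, 4, 5, 6} must be used), so Bob = 1.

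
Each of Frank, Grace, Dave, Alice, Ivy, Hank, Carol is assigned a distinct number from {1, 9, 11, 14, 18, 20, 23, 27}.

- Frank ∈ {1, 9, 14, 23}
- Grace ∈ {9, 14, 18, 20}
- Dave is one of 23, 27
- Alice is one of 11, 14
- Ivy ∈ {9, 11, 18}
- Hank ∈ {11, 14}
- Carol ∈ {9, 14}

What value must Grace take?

The 2 variables Alice and Hank are confined to {11, 14}, which locks those values in; drop them from Frank, Grace, Ivy, Carol.
Carol's domain is down to {9}, so Carol = 9. So Frank, Grace, Ivy can't be 9.
Ivy's domain is down to {18}, so Ivy = 18. Remove 18 from Grace.
So Grace = 20.

20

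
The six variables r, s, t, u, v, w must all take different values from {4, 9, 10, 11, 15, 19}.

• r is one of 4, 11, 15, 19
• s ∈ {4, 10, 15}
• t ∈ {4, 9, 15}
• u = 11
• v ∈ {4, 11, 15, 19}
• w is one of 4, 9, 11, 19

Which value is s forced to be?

10

u must be 11 (only option left). Eliminate 11 elsewhere: r, v, w.
The 5 still-open variables together cover exactly {4, 9, 10, 15, 19} — 5 values for 5 variables — and 10 appears only in s's list, so s = 10.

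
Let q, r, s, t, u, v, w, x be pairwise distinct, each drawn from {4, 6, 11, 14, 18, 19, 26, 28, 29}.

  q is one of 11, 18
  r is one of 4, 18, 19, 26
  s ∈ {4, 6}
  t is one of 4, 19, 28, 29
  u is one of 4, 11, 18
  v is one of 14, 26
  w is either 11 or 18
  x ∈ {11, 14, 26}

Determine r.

q and w share exactly the 2 values {11, 18}; by pigeonhole those values go to them, so strike 11, 18 from r, u, x.
That leaves u = 4. Eliminate 4 elsewhere: r, s, t.
s has just one choice, so s = 6.
v and x share exactly the 2 values {14, 26}; by pigeonhole those values go to them, so strike 14, 26 from r.
So r = 19.

19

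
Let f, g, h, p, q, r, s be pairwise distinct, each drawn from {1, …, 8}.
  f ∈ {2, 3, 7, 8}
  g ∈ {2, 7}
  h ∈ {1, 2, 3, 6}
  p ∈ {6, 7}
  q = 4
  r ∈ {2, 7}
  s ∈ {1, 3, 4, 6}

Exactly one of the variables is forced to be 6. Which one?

q must be 4 (only option left). So s can't be 4.
The 6 still-open variables draw from only 6 values {1, 2, 3, 6, 7, 8}, so each is used; only f can be 8, hence f = 8.
The 2 variables g and r are confined to {2, 7}, which locks those values in; drop them from h, p.
So 6 goes to p.

p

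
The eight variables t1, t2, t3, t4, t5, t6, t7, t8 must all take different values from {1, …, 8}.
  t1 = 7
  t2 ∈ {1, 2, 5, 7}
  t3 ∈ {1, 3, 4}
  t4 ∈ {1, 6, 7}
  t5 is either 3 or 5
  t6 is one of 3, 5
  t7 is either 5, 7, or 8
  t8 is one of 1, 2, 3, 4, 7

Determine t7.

t1's domain is down to {7}, so t1 = 7. Strike 7 from t2, t4, t7, t8.
The 7 still-open variables draw from only 7 values {1, 2, 3, 4, 5, 6, 8}, so each is used; only t4 can be 6, hence t4 = 6.
Among the 6 still-open variables, 8 fits only t7 (and all 6 values in {1, 2, 3, 4, 5, 8} must be used), so t7 = 8.

8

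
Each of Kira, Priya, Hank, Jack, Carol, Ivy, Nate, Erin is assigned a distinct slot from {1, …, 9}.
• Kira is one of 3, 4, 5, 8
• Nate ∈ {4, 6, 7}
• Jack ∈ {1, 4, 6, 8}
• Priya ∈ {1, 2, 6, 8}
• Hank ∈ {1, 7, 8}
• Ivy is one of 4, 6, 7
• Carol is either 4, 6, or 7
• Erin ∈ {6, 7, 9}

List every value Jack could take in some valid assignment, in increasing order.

Carol, Ivy, Nate share exactly the 3 values {4, 6, 7}; by pigeonhole those values go to them, so strike 4, 6, 7 from Kira, Priya, Hank, Jack, Erin.
Erin's domain is down to {9}, so Erin = 9.
Hank and Jack share exactly the 2 values {1, 8}; by pigeonhole those values go to them, so strike 1, 8 from Kira, Priya.
Priya's domain is down to {2}, so Priya = 2.
No further eliminations apply; Jack can still be any of 1, 8.

1, 8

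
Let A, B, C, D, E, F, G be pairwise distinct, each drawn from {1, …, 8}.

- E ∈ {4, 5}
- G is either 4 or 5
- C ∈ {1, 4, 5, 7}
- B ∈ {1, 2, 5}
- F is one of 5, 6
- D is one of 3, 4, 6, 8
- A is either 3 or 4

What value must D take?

8

The 2 variables E and G are confined to {4, 5}, which locks those values in; drop them from A, B, C, D, F.
A must be 3 (only option left). Remove 3 from D.
That leaves F = 6. So D can't be 6.
So D = 8.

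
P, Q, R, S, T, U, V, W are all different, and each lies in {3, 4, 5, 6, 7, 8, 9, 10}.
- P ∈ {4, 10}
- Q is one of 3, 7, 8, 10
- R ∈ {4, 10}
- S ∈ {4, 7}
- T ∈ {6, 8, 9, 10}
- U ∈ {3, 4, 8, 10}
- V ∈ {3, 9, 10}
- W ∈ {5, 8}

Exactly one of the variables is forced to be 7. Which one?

The 8 variables draw from only 8 values {3, 4, 5, 6, 7, 8, 9, 10}, so each is used; only W can be 5, hence W = 5.
The 7 still-open variables draw from only 7 values {3, 4, 6, 7, 8, 9, 10}, so each is used; only T can be 6, hence T = 6.
The 6 still-open variables together cover exactly {3, 4, 7, 8, 9, 10} — 6 values for 6 variables — and 9 appears only in V's list, so V = 9.
P and R between them cover only {4, 10} — a naked pair. Remove those values from Q, S, U.
So 7 goes to S.

S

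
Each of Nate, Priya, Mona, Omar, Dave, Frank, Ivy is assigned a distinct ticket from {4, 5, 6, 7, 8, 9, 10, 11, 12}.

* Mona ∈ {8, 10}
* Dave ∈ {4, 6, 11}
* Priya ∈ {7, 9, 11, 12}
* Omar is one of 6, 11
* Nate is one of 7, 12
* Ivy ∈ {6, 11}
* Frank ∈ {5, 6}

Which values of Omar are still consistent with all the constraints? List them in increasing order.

Omar and Ivy between them cover only {6, 11} — a naked pair. Remove those values from Priya, Dave, Frank.
Dave's domain is down to {4}, so Dave = 4.
Frank must be 5 (only option left).
No further eliminations apply; Omar can still be any of 6, 11.

6, 11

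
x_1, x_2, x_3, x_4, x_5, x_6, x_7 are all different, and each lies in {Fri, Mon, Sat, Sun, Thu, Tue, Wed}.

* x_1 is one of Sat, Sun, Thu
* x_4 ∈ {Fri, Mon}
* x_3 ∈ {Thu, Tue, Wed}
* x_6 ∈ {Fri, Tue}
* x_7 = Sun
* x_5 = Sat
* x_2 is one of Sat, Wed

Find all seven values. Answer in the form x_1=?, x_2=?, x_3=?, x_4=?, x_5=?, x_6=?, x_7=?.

x_1=Thu, x_2=Wed, x_3=Tue, x_4=Mon, x_5=Sat, x_6=Fri, x_7=Sun

x_5's domain is down to {Sat}, so x_5 = Sat. So x_1, x_2 can't be Sat.
x_7's domain is down to {Sun}, so x_7 = Sun. Strike Sun from x_1.
x_1 must be Thu (only option left). Eliminate Thu elsewhere: x_3.
x_2's domain is down to {Wed}, so x_2 = Wed. Remove Wed from x_3.
x_3's domain is down to {Tue}, so x_3 = Tue. Eliminate Tue elsewhere: x_6.
That leaves x_6 = Fri. Eliminate Fri elsewhere: x_4.
That leaves x_4 = Mon.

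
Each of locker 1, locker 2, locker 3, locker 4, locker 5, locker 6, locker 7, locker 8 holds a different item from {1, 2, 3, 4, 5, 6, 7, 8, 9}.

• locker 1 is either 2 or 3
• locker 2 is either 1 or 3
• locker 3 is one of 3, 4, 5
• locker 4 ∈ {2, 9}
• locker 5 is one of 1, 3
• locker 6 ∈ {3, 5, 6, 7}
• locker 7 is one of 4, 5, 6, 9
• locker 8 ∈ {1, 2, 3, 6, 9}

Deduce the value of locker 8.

6

The 8 variables draw from only 8 values {1, 2, 3, 4, 5, 6, 7, 9}, so each is used; only locker 6 can be 7, hence locker 6 = 7.
The 2 variables locker 2 and locker 5 are confined to {1, 3}, which locks those values in; drop them from locker 1, locker 3, locker 8.
locker 1 must be 2 (only option left). Strike 2 from locker 4, locker 8.
locker 4 has just one choice, so locker 4 = 9. Strike 9 from locker 7, locker 8.
So locker 8 = 6.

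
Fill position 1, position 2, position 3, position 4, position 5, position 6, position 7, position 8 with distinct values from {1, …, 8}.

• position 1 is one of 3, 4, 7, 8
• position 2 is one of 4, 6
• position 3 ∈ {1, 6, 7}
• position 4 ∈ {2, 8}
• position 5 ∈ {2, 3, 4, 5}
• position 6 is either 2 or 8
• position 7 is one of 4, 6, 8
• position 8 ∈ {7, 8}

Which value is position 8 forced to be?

7

The 8 variables draw from only 8 values {1, 2, 3, 4, 5, 6, 7, 8}, so each is used; only position 3 can be 1, hence position 3 = 1.
The 7 still-open variables together cover exactly {2, 3, 4, 5, 6, 7, 8} — 7 values for 7 variables — and 5 appears only in position 5's list, so position 5 = 5.
The 6 still-open variables draw from only 6 values {2, 3, 4, 6, 7, 8}, so each is used; only position 1 can be 3, hence position 1 = 3.
Among the 5 still-open variables, 7 fits only position 8 (and all 5 values in {2, 4, 6, 7, 8} must be used), so position 8 = 7.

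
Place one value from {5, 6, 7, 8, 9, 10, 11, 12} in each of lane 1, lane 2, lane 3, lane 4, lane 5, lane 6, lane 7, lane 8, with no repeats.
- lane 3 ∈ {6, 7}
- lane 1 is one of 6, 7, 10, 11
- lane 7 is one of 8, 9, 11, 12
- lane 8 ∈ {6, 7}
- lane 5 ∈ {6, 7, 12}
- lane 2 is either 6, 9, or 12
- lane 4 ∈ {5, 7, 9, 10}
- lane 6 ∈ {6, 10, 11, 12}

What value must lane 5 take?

The 8 variables together cover exactly {5, 6, 7, 8, 9, 10, 11, 12} — 8 values for 8 variables — and 5 appears only in lane 4's list, so lane 4 = 5.
The 7 still-open variables draw from only 7 values {6, 7, 8, 9, 10, 11, 12}, so each is used; only lane 7 can be 8, hence lane 7 = 8.
The 6 still-open variables together cover exactly {6, 7, 9, 10, 11, 12} — 6 values for 6 variables — and 9 appears only in lane 2's list, so lane 2 = 9.
lane 3 and lane 8 between them cover only {6, 7} — a naked pair. Remove those values from lane 1, lane 5, lane 6.
So lane 5 = 12.

12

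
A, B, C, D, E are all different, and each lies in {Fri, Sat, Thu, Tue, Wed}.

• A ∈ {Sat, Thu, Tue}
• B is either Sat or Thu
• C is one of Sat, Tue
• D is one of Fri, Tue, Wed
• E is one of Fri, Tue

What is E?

Among the 5 variables, Wed fits only D (and all 5 values in {Fri, Sat, Thu, Tue, Wed} must be used), so D = Wed.
The 4 still-open variables draw from only 4 values {Fri, Sat, Thu, Tue}, so each is used; only E can be Fri, hence E = Fri.

Fri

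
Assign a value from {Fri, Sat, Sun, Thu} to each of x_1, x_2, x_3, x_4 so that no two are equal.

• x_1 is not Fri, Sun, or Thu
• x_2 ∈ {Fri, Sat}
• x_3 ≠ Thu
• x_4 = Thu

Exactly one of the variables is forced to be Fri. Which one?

x_2

x_1 has just one choice, so x_1 = Sat. So x_2, x_3 can't be Sat.
So Fri goes to x_2.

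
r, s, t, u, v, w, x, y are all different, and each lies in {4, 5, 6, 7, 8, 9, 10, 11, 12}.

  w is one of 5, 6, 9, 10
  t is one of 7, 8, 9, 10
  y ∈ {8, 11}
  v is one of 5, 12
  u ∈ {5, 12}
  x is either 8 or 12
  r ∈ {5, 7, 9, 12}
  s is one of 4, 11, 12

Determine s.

4

u and v share exactly the 2 values {5, 12}; by pigeonhole those values go to them, so strike 5, 12 from r, s, w, x.
That leaves x = 8. So t, y can't be 8.
That leaves y = 11. Eliminate 11 elsewhere: s.
So s = 4.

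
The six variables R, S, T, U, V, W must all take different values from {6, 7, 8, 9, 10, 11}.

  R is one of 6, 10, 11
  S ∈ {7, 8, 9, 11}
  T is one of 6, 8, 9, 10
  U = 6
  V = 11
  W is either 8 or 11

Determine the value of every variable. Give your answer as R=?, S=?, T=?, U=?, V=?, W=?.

U has just one choice, so U = 6. So R, T can't be 6.
V's domain is down to {11}, so V = 11. Eliminate 11 elsewhere: R, S, W.
That leaves W = 8. Eliminate 8 elsewhere: S, T.
R's domain is down to {10}, so R = 10. So T can't be 10.
T has just one choice, so T = 9. Eliminate 9 elsewhere: S.
S's domain is down to {7}, so S = 7.

R=10, S=7, T=9, U=6, V=11, W=8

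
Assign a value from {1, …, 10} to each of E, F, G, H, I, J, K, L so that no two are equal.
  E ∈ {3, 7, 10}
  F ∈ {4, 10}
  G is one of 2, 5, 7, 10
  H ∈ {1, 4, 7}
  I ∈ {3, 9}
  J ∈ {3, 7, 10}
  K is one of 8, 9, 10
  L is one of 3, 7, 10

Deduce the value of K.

8

The 3 variables E, J, L are confined to {3, 7, 10}, which locks those values in; drop them from F, G, H, I, K.
F's domain is down to {4}, so F = 4. Remove 4 from H.
H's domain is down to {1}, so H = 1.
I must be 9 (only option left). So K can't be 9.
So K = 8.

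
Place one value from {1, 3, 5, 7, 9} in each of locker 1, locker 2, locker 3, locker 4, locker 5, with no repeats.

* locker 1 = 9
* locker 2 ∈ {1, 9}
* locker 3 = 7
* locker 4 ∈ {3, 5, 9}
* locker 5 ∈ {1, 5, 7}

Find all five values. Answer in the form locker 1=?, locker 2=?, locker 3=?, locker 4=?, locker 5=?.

locker 1's domain is down to {9}, so locker 1 = 9. Strike 9 from locker 2, locker 4.
locker 2's domain is down to {1}, so locker 2 = 1. Eliminate 1 elsewhere: locker 5.
locker 3's domain is down to {7}, so locker 3 = 7. Remove 7 from locker 5.
locker 5 has just one choice, so locker 5 = 5. So locker 4 can't be 5.
That leaves locker 4 = 3.

locker 1=9, locker 2=1, locker 3=7, locker 4=3, locker 5=5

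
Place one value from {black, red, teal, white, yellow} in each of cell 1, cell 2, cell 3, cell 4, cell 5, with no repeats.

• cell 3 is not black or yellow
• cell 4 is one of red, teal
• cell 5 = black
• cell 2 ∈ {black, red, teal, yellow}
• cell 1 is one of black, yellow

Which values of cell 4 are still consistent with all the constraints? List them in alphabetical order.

cell 5 has just one choice, so cell 5 = black. So cell 1, cell 2 can't be black.
cell 1 must be yellow (only option left). So cell 2 can't be yellow.
The 3 still-open variables draw from only 3 values {red, teal, white}, so each is used; only cell 3 can be white, hence cell 3 = white.
No further eliminations apply; cell 4 can still be any of red, teal.

red, teal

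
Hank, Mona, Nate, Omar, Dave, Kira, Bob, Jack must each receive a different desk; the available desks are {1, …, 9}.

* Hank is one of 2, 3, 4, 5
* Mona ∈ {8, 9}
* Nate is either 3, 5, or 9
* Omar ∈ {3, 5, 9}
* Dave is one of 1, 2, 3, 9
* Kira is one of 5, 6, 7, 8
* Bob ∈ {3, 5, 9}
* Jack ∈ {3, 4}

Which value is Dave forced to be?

1

The 3 variables Nate, Omar, Bob are confined to {3, 5, 9}, which locks those values in; drop them from Hank, Mona, Dave, Kira, Jack.
Mona's domain is down to {8}, so Mona = 8. Remove 8 from Kira.
Jack has just one choice, so Jack = 4. Eliminate 4 elsewhere: Hank.
Hank must be 2 (only option left). So Dave can't be 2.
So Dave = 1.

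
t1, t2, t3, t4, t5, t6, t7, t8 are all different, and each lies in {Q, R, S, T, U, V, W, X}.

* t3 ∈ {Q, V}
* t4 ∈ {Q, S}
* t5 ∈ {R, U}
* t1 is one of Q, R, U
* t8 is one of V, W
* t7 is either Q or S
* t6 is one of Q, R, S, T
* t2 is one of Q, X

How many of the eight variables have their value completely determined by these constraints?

4

The 8 variables draw from only 8 values {Q, R, S, T, U, V, W, X}, so each is used; only t6 can be T, hence t6 = T.
The 7 still-open variables together cover exactly {Q, R, S, U, V, W, X} — 7 values for 7 variables — and W appears only in t8's list, so t8 = W.
Among the 6 still-open variables, V fits only t3 (and all 6 values in {Q, R, S, U, V, X} must be used), so t3 = V.
Among the 5 still-open variables, X fits only t2 (and all 5 values in {Q, R, S, U, X} must be used), so t2 = X.
The 2 variables t4 and t7 are confined to {Q, S}, which locks those values in; drop them from t1.
Determined: t2=X, t3=V, t6=T, t8=W. The other variables each still have more than one consistent value. That makes 4.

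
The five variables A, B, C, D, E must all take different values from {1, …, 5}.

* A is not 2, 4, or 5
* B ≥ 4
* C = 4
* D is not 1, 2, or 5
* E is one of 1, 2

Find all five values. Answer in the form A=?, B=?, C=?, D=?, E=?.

A=1, B=5, C=4, D=3, E=2

C must be 4 (only option left). Strike 4 from B, D.
D's domain is down to {3}, so D = 3. Remove 3 from A.
A has just one choice, so A = 1. Strike 1 from E.
B must be 5 (only option left).
E's domain is down to {2}, so E = 2.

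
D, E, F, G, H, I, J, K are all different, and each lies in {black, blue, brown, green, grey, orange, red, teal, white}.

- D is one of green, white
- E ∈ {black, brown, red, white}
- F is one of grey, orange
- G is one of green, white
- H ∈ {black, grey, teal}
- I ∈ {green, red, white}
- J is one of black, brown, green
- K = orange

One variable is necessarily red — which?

K has just one choice, so K = orange. Strike orange from F.
F has just one choice, so F = grey. Strike grey from H.
The 6 still-open variables together cover exactly {black, brown, green, red, teal, white} — 6 values for 6 variables — and teal appears only in H's list, so H = teal.
D and G share exactly the 2 values {green, white}; by pigeonhole those values go to them, so strike green, white from E, I, J.
So red goes to I.

I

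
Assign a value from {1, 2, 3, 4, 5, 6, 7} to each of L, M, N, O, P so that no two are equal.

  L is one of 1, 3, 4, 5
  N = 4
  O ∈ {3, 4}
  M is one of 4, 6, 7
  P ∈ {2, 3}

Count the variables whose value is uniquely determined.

3

N has just one choice, so N = 4. Strike 4 from L, M, O.
O has just one choice, so O = 3. Remove 3 from L, P.
P's domain is down to {2}, so P = 2.
Determined: N=4, O=3, P=2. The other variables each still have more than one consistent value. That makes 3.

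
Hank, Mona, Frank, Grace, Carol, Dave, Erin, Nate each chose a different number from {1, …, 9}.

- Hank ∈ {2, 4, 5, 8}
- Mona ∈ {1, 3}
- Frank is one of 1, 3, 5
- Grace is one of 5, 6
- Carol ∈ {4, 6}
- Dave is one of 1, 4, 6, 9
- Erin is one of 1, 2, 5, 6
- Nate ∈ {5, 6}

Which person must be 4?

The 8 variables draw from only 8 values {1, 2, 3, 4, 5, 6, 8, 9}, so each is used; only Hank can be 8, hence Hank = 8.
The 7 still-open variables together cover exactly {1, 2, 3, 4, 5, 6, 9} — 7 values for 7 variables — and 2 appears only in Erin's list, so Erin = 2.
The 6 still-open variables draw from only 6 values {1, 3, 4, 5, 6, 9}, so each is used; only Dave can be 9, hence Dave = 9.
Among the 5 still-open variables, 4 fits only Carol (and all 5 values in {1, 3, 4, 5, 6} must be used), so Carol = 4.

Carol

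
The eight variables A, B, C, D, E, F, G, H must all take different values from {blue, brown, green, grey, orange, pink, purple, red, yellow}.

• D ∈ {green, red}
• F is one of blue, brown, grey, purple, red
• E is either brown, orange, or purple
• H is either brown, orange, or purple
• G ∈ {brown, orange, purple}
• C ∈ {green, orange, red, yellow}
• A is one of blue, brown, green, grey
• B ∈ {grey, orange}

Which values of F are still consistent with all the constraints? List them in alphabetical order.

The 8 variables together cover exactly {blue, brown, green, grey, orange, purple, red, yellow} — 8 values for 8 variables — and yellow appears only in C's list, so C = yellow.
E, G, H share exactly the 3 values {brown, orange, purple}; by pigeonhole those values go to them, so strike brown, orange, purple from A, B, F.
B's domain is down to {grey}, so B = grey. Strike grey from A, F.
No further eliminations apply; F can still be any of blue, red.

blue, red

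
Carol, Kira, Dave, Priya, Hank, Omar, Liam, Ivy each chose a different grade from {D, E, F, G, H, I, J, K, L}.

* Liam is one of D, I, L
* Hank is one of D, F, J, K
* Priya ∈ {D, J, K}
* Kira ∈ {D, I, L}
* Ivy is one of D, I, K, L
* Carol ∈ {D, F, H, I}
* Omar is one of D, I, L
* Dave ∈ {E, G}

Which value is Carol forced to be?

H

Kira, Omar, Liam share exactly the 3 values {D, I, L}; by pigeonhole those values go to them, so strike D, I, L from Carol, Priya, Hank, Ivy.
Ivy must be K (only option left). Remove K from Priya, Hank.
Priya's domain is down to {J}, so Priya = J. Remove J from Hank.
That leaves Hank = F. Eliminate F elsewhere: Carol.
So Carol = H.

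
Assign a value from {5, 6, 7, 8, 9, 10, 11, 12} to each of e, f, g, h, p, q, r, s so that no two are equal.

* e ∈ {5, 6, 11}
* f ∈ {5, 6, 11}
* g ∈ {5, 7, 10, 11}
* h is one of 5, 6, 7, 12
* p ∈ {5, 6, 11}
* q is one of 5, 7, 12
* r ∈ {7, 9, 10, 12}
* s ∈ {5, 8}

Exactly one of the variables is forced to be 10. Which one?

Among the 8 variables, 8 fits only s (and all 8 values in {5, 6, 7, 8, 9, 10, 11, 12} must be used), so s = 8.
Among the 7 still-open variables, 9 fits only r (and all 7 values in {5, 6, 7, 9, 10, 11, 12} must be used), so r = 9.
The 6 still-open variables draw from only 6 values {5, 6, 7, 10, 11, 12}, so each is used; only g can be 10, hence g = 10.

g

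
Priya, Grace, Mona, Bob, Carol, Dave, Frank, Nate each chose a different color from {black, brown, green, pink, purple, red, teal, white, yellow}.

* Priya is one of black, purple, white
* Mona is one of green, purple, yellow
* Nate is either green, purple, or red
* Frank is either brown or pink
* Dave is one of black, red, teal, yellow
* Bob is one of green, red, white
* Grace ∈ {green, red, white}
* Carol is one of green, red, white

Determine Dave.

teal

Grace, Bob, Carol between them cover only {green, red, white} — a naked triple. Remove those values from Priya, Mona, Dave, Nate.
Nate must be purple (only option left). So Priya, Mona can't be purple.
That leaves Priya = black. Eliminate black elsewhere: Dave.
Mona's domain is down to {yellow}, so Mona = yellow. Eliminate yellow elsewhere: Dave.
So Dave = teal.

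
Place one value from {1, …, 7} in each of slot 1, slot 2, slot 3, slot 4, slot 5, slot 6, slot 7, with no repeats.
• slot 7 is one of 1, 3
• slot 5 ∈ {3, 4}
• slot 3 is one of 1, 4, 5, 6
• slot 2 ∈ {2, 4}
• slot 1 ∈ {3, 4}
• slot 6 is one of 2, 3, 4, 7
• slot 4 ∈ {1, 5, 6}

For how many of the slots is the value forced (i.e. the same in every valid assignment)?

3

The 7 variables together cover exactly {1, 2, 3, 4, 5, 6, 7} — 7 values for 7 variables — and 7 appears only in slot 6's list, so slot 6 = 7.
Among the 6 still-open variables, 2 fits only slot 2 (and all 6 values in {1, 2, 3, 4, 5, 6} must be used), so slot 2 = 2.
The 2 variables slot 1 and slot 5 are confined to {3, 4}, which locks those values in; drop them from slot 3, slot 7.
slot 7 has just one choice, so slot 7 = 1. Strike 1 from slot 3, slot 4.
Determined: slot 2=2, slot 6=7, slot 7=1. The other slots each still have more than one consistent value. That makes 3.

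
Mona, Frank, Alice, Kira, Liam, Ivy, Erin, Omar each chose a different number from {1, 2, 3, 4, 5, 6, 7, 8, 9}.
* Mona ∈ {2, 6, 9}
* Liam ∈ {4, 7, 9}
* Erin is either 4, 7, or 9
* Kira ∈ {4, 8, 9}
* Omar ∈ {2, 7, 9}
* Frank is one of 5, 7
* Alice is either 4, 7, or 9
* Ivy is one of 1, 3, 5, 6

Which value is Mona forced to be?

6

The 3 variables Alice, Liam, Erin are confined to {4, 7, 9}, which locks those values in; drop them from Mona, Frank, Kira, Omar.
Frank must be 5 (only option left). Eliminate 5 elsewhere: Ivy.
Kira's domain is down to {8}, so Kira = 8.
That leaves Omar = 2. So Mona can't be 2.
So Mona = 6.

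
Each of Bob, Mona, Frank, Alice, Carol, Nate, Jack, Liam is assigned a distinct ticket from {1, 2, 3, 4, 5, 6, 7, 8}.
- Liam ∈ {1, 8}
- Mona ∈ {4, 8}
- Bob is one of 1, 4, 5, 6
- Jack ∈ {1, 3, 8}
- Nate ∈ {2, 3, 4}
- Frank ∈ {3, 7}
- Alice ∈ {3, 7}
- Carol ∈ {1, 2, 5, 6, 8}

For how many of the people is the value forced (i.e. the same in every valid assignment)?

2

The 2 variables Frank and Alice are confined to {3, 7}, which locks those values in; drop them from Nate, Jack.
Jack and Liam share exactly the 2 values {1, 8}; by pigeonhole those values go to them, so strike 1, 8 from Bob, Mona, Carol.
Mona's domain is down to {4}, so Mona = 4. Eliminate 4 elsewhere: Bob, Nate.
Nate must be 2 (only option left). Remove 2 from Carol.
Determined: Mona=4, Nate=2. The other people each still have more than one consistent value. That makes 2.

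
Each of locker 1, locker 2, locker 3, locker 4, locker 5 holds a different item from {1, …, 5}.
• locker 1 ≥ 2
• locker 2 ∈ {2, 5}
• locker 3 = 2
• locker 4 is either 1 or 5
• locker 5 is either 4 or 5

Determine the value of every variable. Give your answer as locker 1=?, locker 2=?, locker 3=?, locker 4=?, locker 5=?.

locker 1=3, locker 2=5, locker 3=2, locker 4=1, locker 5=4

locker 3's domain is down to {2}, so locker 3 = 2. Eliminate 2 elsewhere: locker 1, locker 2.
locker 2's domain is down to {5}, so locker 2 = 5. Remove 5 from locker 1, locker 4, locker 5.
locker 4 has just one choice, so locker 4 = 1.
That leaves locker 5 = 4. Remove 4 from locker 1.
locker 1 must be 3 (only option left).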